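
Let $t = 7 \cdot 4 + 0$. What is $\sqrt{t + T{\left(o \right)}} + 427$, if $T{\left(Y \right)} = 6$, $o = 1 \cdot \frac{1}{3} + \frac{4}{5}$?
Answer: $427 + \sqrt{34} \approx 432.83$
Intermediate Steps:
$t = 28$ ($t = 28 + 0 = 28$)
$o = \frac{17}{15}$ ($o = 1 \cdot \frac{1}{3} + 4 \cdot \frac{1}{5} = \frac{1}{3} + \frac{4}{5} = \frac{17}{15} \approx 1.1333$)
$\sqrt{t + T{\left(o \right)}} + 427 = \sqrt{28 + 6} + 427 = \sqrt{34} + 427 = 427 + \sqrt{34}$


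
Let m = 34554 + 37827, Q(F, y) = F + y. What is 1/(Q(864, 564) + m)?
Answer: 1/73809 ≈ 1.3548e-5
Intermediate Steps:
m = 72381
1/(Q(864, 564) + m) = 1/((864 + 564) + 72381) = 1/(1428 + 72381) = 1/73809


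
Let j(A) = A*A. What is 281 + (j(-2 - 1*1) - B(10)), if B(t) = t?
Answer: 280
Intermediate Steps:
j(A) = A²
281 + (j(-2 - 1*1) - B(10)) = 281 + ((-2 - 1*1)² - 1*10) = 281 + ((-2 - 1)² - 10) = 281 + ((-3)² - 10) = 281 + (9 - 10) = 281 - 1 = 280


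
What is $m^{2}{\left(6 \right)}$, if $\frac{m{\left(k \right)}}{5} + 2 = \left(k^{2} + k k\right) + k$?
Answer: $144400$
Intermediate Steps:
$m{\left(k \right)} = -10 + 5 k + 10 k^{2}$ ($m{\left(k \right)} = -10 + 5 \left(\left(k^{2} + k k\right) + k\right) = -10 + 5 \left(\left(k^{2} + k^{2}\right) + k\right) = -10 + 5 \left(2 k^{2} + k\right) = -10 + 5 \left(k + 2 k^{2}\right) = -10 + \left(5 k + 10 k^{2}\right) = -10 + 5 k + 10 k^{2}$)
$m^{2}{\left(6 \right)} = \left(-10 + 5 \cdot 6 + 10 \cdot 6^{2}\right)^{2} = \left(-10 + 30 + 10 \cdot 36\right)^{2} = \left(-10 + 30 + 360\right)^{2} = 380^{2} = 144400$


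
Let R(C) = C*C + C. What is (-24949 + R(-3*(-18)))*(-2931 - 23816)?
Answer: 587872313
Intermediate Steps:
R(C) = C + C² (R(C) = C² + C = C + C²)
(-24949 + R(-3*(-18)))*(-2931 - 23816) = (-24949 + (-3*(-18))*(1 - 3*(-18)))*(-2931 - 23816) = (-24949 + 54*(1 + 54))*(-26747) = (-24949 + 54*55)*(-26747) = (-24949 + 2970)*(-26747) = -21979*(-26747) = 587872313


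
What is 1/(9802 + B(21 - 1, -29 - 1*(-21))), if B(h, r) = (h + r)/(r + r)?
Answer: 4/39205 ≈ 0.00010203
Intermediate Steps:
B(h, r) = (h + r)/(2*r) (B(h, r) = (h + r)/((2*r)) = (h + r)*(1/(2*r)) = (h + r)/(2*r))
1/(9802 + B(21 - 1, -29 - 1*(-21))) = 1/(9802 + ((21 - 1) + (-29 - 1*(-21)))/(2*(-29 - 1*(-21)))) = 1/(9802 + (20 + (-29 + 21))/(2*(-29 + 21))) = 1/(9802 + (½)*(20 - 8)/(-8)) = 1/(9802 + (½)*(-⅛)*12) = 1/(9802 - ¾) = 1/(39205/4) = 4/39205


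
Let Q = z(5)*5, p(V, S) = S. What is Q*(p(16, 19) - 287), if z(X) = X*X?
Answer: -33500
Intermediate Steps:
z(X) = X²
Q = 125 (Q = 5²*5 = 25*5 = 125)
Q*(p(16, 19) - 287) = 125*(19 - 287) = 125*(-268) = -33500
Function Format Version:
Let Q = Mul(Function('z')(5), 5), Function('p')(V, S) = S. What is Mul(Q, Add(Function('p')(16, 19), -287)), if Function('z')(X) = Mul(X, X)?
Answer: -33500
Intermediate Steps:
Function('z')(X) = Pow(X, 2)
Q = 125 (Q = Mul(Pow(5, 2), 5) = Mul(25, 5) = 125)
Mul(Q, Add(Function('p')(16, 19), -287)) = Mul(125, Add(19, -287)) = Mul(125, -268) = -33500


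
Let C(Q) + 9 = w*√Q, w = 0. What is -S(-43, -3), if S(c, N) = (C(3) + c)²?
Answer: -2704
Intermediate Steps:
C(Q) = -9 (C(Q) = -9 + 0*√Q = -9 + 0 = -9)
S(c, N) = (-9 + c)²
-S(-43, -3) = -(-9 - 43)² = -1*(-52)² = -1*2704 = -2704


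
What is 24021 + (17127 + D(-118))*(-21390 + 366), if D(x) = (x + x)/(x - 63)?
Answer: -65174740551/181 ≈ -3.6008e+8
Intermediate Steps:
D(x) = 2*x/(-63 + x) (D(x) = (2*x)/(-63 + x) = 2*x/(-63 + x))
24021 + (17127 + D(-118))*(-21390 + 366) = 24021 + (17127 + 2*(-118)/(-63 - 118))*(-21390 + 366) = 24021 + (17127 + 2*(-118)/(-181))*(-21024) = 24021 + (17127 + 2*(-118)*(-1/181))*(-21024) = 24021 + (17127 + 236/181)*(-21024) = 24021 + (3100223/181)*(-21024) = 24021 - 65179088352/181 = -65174740551/181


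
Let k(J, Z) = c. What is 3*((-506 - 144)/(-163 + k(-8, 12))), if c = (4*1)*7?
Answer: 130/9 ≈ 14.444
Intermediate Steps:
c = 28 (c = 4*7 = 28)
k(J, Z) = 28
3*((-506 - 144)/(-163 + k(-8, 12))) = 3*((-506 - 144)/(-163 + 28)) = 3*(-650/(-135)) = 3*(-650*(-1/135)) = 3*(130/27) = 130/9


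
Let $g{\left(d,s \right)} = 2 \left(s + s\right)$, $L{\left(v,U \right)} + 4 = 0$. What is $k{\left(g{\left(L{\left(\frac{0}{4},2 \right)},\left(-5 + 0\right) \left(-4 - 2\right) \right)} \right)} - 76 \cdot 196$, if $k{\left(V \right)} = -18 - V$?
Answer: $-15034$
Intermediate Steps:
$L{\left(v,U \right)} = -4$ ($L{\left(v,U \right)} = -4 + 0 = -4$)
$g{\left(d,s \right)} = 4 s$ ($g{\left(d,s \right)} = 2 \cdot 2 s = 4 s$)
$k{\left(g{\left(L{\left(\frac{0}{4},2 \right)},\left(-5 + 0\right) \left(-4 - 2\right) \right)} \right)} - 76 \cdot 196 = \left(-18 - 4 \left(-5 + 0\right) \left(-4 - 2\right)\right) - 76 \cdot 196 = \left(-18 - 4 \left(\left(-5\right) \left(-6\right)\right)\right) - 14896 = \left(-18 - 4 \cdot 30\right) - 14896 = \left(-18 - 120\right) - 14896 = -138 - 14896 = -15034$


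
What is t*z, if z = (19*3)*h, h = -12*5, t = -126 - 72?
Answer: 677160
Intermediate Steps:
t = -198
h = -60 (h = -4*15 = -60)
z = -3420 (z = (19*3)*(-60) = 57*(-60) = -3420)
t*z = -198*(-3420) = 677160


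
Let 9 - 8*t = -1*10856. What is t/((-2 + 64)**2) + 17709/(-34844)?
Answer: -1338767/8641312 ≈ -0.15493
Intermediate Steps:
t = 10865/8 (t = 9/8 - (-1)*10856/8 = 9/8 - 1/8*(-10856) = 9/8 + 1357 = 10865/8 ≈ 1358.1)
t/((-2 + 64)**2) + 17709/(-34844) = 10865/(8*((-2 + 64)**2)) + 17709/(-34844) = 10865/(8*(62**2)) + 17709*(-1/34844) = (10865/8)/3844 - 17709/34844 = (10865/8)*(1/3844) - 17709/34844 = 10865/30752 - 17709/34844 = -1338767/8641312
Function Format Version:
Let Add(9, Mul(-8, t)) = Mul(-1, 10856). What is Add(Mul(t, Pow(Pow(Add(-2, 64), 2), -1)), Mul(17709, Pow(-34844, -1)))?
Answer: Rational(-1338767, 8641312) ≈ -0.15493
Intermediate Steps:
t = Rational(10865, 8) (t = Add(Rational(9, 8), Mul(Rational(-1, 8), Mul(-1, 10856))) = Add(Rational(9, 8), Mul(Rational(-1, 8), -10856)) = Add(Rational(9, 8), 1357) = Rational(10865, 8) ≈ 1358.1)
Add(Mul(t, Pow(Pow(Add(-2, 64), 2), -1)), Mul(17709, Pow(-34844, -1))) = Add(Mul(Rational(10865, 8), Pow(Pow(Add(-2, 64), 2), -1)), Mul(17709, Pow(-34844, -1))) = Add(Mul(Rational(10865, 8), Pow(Pow(62, 2), -1)), Mul(17709, Rational(-1, 34844))) = Add(Mul(Rational(10865, 8), Pow(3844, -1)), Rational(-17709, 34844)) = Add(Mul(Rational(10865, 8), Rational(1, 3844)), Rational(-17709, 34844)) = Add(Rational(10865, 30752), Rational(-17709, 34844)) = Rational(-1338767, 8641312)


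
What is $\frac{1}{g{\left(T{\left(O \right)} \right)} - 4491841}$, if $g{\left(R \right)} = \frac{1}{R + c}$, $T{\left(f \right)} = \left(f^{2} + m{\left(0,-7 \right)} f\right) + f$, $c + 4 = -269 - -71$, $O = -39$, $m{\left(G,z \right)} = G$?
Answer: $- \frac{1280}{5749556479} \approx -2.2263 \cdot 10^{-7}$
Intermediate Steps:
$c = -202$ ($c = -4 - 198 = -202$)
$T{\left(f \right)} = f + f^{2}$ ($T{\left(f \right)} = \left(f^{2} + 0 f\right) + f = \left(f^{2} + 0\right) + f = f^{2} + f = f + f^{2}$)
$g{\left(R \right)} = \frac{1}{-202 + R}$ ($g{\left(R \right)} = \frac{1}{R - 202} = \frac{1}{-202 + R}$)
$\frac{1}{g{\left(T{\left(O \right)} \right)} - 4491841} = \frac{1}{\frac{1}{-202 - 39 \left(1 - 39\right)} - 4491841} = \frac{1}{\frac{1}{-202 - -1482} - 4491841} = \frac{1}{\frac{1}{-202 + 1482} - 4491841} = \frac{1}{\frac{1}{1280} - 4491841} = \frac{1}{- \frac{5749556479}{1280}} = - \frac{1280}{5749556479}$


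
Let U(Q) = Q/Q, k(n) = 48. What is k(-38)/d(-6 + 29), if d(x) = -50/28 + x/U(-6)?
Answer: 224/99 ≈ 2.2626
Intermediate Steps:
U(Q) = 1
d(x) = -25/14 + x (d(x) = -50/28 + x/1 = -50*1/28 + x*1 = -25/14 + x)
k(-38)/d(-6 + 29) = 48/(-25/14 + (-6 + 29)) = 48/(-25/14 + 23) = 48/(297/14) = 48*(14/297) = 224/99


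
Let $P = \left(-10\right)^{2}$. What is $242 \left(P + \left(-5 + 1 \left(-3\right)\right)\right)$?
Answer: $22264$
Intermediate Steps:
$P = 100$
$242 \left(P + \left(-5 + 1 \left(-3\right)\right)\right) = 242 \left(100 + \left(-5 + 1 \left(-3\right)\right)\right) = 242 \left(100 - 8\right) = 242 \cdot 92 = 22264$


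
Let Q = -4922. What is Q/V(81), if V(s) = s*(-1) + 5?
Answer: 2461/38 ≈ 64.763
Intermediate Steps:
V(s) = 5 - s (V(s) = -s + 5 = 5 - s)
Q/V(81) = -4922/(5 - 1*81) = -4922/(5 - 81) = -4922/(-76) = -4922*(-1/76) = 2461/38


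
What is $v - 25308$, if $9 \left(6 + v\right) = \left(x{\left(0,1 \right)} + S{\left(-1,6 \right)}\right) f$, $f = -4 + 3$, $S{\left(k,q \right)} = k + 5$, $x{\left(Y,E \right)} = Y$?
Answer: $- \frac{227830}{9} \approx -25314.0$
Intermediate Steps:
$S{\left(k,q \right)} = 5 + k$
$f = -1$
$v = - \frac{58}{9}$ ($v = -6 + \frac{\left(0 + \left(5 - 1\right)\right) \left(-1\right)}{9} = -6 + \frac{\left(0 + 4\right) \left(-1\right)}{9} = -6 + \frac{4 \left(-1\right)}{9} = -6 + \frac{1}{9} \left(-4\right) = -6 - \frac{4}{9} = - \frac{58}{9} \approx -6.4444$)
$v - 25308 = - \frac{58}{9} - 25308 = - \frac{227830}{9}$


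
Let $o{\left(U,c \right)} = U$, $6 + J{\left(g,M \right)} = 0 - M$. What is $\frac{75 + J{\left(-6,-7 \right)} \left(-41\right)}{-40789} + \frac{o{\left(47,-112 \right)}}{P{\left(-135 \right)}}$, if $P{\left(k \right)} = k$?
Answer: $- \frac{1921673}{5506515} \approx -0.34898$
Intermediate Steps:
$J{\left(g,M \right)} = -6 - M$ ($J{\left(g,M \right)} = -6 + \left(0 - M\right) = -6 - M$)
$\frac{75 + J{\left(-6,-7 \right)} \left(-41\right)}{-40789} + \frac{o{\left(47,-112 \right)}}{P{\left(-135 \right)}} = \frac{75 + \left(-6 - -7\right) \left(-41\right)}{-40789} + \frac{47}{-135} = \left(75 + \left(-6 + 7\right) \left(-41\right)\right) \left(- \frac{1}{40789}\right) + 47 \left(- \frac{1}{135}\right) = \left(75 + 1 \left(-41\right)\right) \left(- \frac{1}{40789}\right) - \frac{47}{135} = \left(75 - 41\right) \left(- \frac{1}{40789}\right) - \frac{47}{135} = 34 \left(- \frac{1}{40789}\right) - \frac{47}{135} = - \frac{34}{40789} - \frac{47}{135} = - \frac{1921673}{5506515}$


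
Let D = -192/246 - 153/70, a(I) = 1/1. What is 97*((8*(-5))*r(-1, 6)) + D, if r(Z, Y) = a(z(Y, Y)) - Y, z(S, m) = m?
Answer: 55669487/2870 ≈ 19397.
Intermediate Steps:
a(I) = 1
r(Z, Y) = 1 - Y
D = -8513/2870 (D = -192*1/246 - 153*1/70 = -32/41 - 153/70 = -8513/2870 ≈ -2.9662)
97*((8*(-5))*r(-1, 6)) + D = 97*((8*(-5))*(1 - 1*6)) - 8513/2870 = 97*(-40*(1 - 6)) - 8513/2870 = 97*(-40*(-5)) - 8513/2870 = 97*200 - 8513/2870 = 19400 - 8513/2870 = 55669487/2870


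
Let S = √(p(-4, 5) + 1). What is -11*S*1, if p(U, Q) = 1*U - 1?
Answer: -22*I ≈ -22.0*I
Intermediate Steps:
p(U, Q) = -1 + U (p(U, Q) = U - 1 = -1 + U)
S = 2*I (S = √((-1 - 4) + 1) = √(-5 + 1) = √(-4) = 2*I ≈ 2.0*I)
-11*S*1 = -22*I*1 = -22*I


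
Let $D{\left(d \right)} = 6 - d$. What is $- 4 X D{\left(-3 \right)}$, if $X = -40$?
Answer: $1440$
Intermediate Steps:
$- 4 X D{\left(-3 \right)} = \left(-4\right) \left(-40\right) \left(6 - -3\right) = 160 \left(6 + 3\right) = 160 \cdot 9 = 1440$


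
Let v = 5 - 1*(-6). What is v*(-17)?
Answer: -187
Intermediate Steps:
v = 11 (v = 5 + 6 = 11)
v*(-17) = 11*(-17) = -187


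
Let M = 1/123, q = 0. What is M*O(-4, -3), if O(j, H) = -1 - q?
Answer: -1/123 ≈ -0.0081301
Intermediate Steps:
O(j, H) = -1 (O(j, H) = -1 - 1*0 = -1 + 0 = -1)
M = 1/123 ≈ 0.0081301
M*O(-4, -3) = (1/123)*(-1) = -1/123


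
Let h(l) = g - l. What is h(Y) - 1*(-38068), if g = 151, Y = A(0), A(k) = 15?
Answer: 38204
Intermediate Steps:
Y = 15
h(l) = 151 - l
h(Y) - 1*(-38068) = (151 - 1*15) - 1*(-38068) = (151 - 15) + 38068 = 136 + 38068 = 38204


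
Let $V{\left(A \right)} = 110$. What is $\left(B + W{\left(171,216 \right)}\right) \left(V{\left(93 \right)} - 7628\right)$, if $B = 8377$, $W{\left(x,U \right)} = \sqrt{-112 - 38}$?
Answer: $-62978286 - 37590 i \sqrt{6} \approx -6.2978 \cdot 10^{7} - 92076.0 i$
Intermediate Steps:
$W{\left(x,U \right)} = 5 i \sqrt{6}$ ($W{\left(x,U \right)} = \sqrt{-150} = 5 i \sqrt{6}$)
$\left(B + W{\left(171,216 \right)}\right) \left(V{\left(93 \right)} - 7628\right) = \left(8377 + 5 i \sqrt{6}\right) \left(110 - 7628\right) = \left(8377 + 5 i \sqrt{6}\right) \left(-7518\right) = -62978286 - 37590 i \sqrt{6}$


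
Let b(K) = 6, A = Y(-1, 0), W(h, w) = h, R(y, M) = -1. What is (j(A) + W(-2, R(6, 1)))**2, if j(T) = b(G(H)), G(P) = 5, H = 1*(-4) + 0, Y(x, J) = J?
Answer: 16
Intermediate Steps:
H = -4 (H = -4 + 0 = -4)
A = 0
j(T) = 6
(j(A) + W(-2, R(6, 1)))**2 = (6 - 2)**2 = 4**2 = 16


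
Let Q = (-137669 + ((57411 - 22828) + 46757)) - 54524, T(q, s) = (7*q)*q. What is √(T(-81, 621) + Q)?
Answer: 3*I*√7214 ≈ 254.81*I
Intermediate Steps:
T(q, s) = 7*q²
Q = -110853 (Q = (-137669 + (34583 + 46757)) - 54524 = (-137669 + 81340) - 54524 = -56329 - 54524 = -110853)
√(T(-81, 621) + Q) = √(7*(-81)² - 110853) = √(7*6561 - 110853) = √(45927 - 110853) = √(-64926) = 3*I*√7214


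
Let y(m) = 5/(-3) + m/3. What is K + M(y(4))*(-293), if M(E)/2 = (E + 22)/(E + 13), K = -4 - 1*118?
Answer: -21363/19 ≈ -1124.4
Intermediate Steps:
y(m) = -5/3 + m/3 (y(m) = 5*(-1/3) + m*(1/3) = -5/3 + m/3)
K = -122 (K = -4 - 118 = -122)
M(E) = 2*(22 + E)/(13 + E) (M(E) = 2*((E + 22)/(E + 13)) = 2*((22 + E)/(13 + E)) = 2*(22 + E)/(13 + E))
K + M(y(4))*(-293) = -122 + (2*(22 + (-5/3 + (1/3)*4))/(13 + (-5/3 + (1/3)*4)))*(-293) = -122 + (2*(22 + (-5/3 + 4/3))/(13 + (-5/3 + 4/3)))*(-293) = -122 + (2*(22 - 1/3)/(13 - 1/3))*(-293) = -122 + (2*(65/3)/(38/3))*(-293) = -122 + (2*(3/38)*(65/3))*(-293) = -122 + (65/19)*(-293) = -122 - 19045/19 = -21363/19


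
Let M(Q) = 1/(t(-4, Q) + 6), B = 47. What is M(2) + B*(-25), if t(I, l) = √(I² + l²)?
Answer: -9397/8 - √5/8 ≈ -1174.9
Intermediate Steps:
M(Q) = 1/(6 + √(16 + Q²)) (M(Q) = 1/(√((-4)² + Q²) + 6) = 1/(√(16 + Q²) + 6) = 1/(6 + √(16 + Q²)))
M(2) + B*(-25) = 1/(6 + √(16 + 2²)) + 47*(-25) = 1/(6 + √(16 + 4)) - 1175 = 1/(6 + √20) - 1175 = 1/(6 + 2*√5) - 1175 = -1175 + 1/(6 + 2*√5)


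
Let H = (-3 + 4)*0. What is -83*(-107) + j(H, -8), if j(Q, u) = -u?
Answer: 8889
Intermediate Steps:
H = 0 (H = 1*0 = 0)
-83*(-107) + j(H, -8) = -83*(-107) - 1*(-8) = 8881 + 8 = 8889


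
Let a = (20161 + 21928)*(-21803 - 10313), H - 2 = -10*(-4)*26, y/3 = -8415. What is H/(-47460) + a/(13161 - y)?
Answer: -48163033931/1368430 ≈ -35196.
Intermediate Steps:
y = -25245 (y = 3*(-8415) = -25245)
H = 1042 (H = 2 - 10*(-4)*26 = 2 + 40*26 = 2 + 1040 = 1042)
a = -1351730324 (a = 42089*(-32116) = -1351730324)
H/(-47460) + a/(13161 - y) = 1042/(-47460) - 1351730324/(13161 - 1*(-25245)) = 1042*(-1/47460) - 1351730324/(13161 + 25245) = -521/23730 - 1351730324/38406 = -521/23730 - 1351730324*1/38406 = -521/23730 - 18266626/519 = -48163033931/1368430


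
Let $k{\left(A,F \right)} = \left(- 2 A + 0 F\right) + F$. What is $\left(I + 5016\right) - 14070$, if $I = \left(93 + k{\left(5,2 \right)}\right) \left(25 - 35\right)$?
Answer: $-9904$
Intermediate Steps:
$k{\left(A,F \right)} = F - 2 A$ ($k{\left(A,F \right)} = \left(- 2 A + 0\right) + F = - 2 A + F = F - 2 A$)
$I = -850$ ($I = \left(93 + \left(2 - 10\right)\right) \left(25 - 35\right) = \left(93 - 8\right) \left(-10\right) = 85 \left(-10\right) = -850$)
$\left(I + 5016\right) - 14070 = \left(-850 + 5016\right) - 14070 = 4166 - 14070 = -9904$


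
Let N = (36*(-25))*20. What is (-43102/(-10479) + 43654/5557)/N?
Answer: -8712101/13102155675 ≈ -0.00066494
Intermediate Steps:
N = -18000 (N = -900*20 = -18000)
(-43102/(-10479) + 43654/5557)/N = (-43102/(-10479) + 43654/5557)/(-18000) = (-43102*(-1/10479) + 43654*(1/5557))*(-1/18000) = (43102/10479 + 43654/5557)*(-1/18000) = (696968080/58231803)*(-1/18000) = -8712101/13102155675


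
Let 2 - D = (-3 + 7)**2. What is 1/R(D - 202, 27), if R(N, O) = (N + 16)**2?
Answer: 1/40000 ≈ 2.5000e-5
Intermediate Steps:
D = -14 (D = 2 - (-3 + 7)**2 = 2 - 1*4**2 = 2 - 1*16 = 2 - 16 = -14)
R(N, O) = (16 + N)**2
1/R(D - 202, 27) = 1/((16 + (-14 - 202))**2) = 1/((16 - 216)**2) = 1/((-200)**2) = 1/40000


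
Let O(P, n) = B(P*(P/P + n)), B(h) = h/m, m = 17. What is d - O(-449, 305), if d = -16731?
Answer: -8649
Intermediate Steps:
B(h) = h/17
O(P, n) = P*(1 + n)/17 (O(P, n) = (P*(P/P + n))/17 = (P*(1 + n))/17 = P*(1 + n)/17)
d - O(-449, 305) = -16731 - (-449)*(1 + 305)/17 = -16731 - (-449)*306/17 = -16731 - 1*(-8082) = -16731 + 8082 = -8649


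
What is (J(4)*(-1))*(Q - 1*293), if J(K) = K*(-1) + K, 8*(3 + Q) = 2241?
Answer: 0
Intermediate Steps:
Q = 2217/8 (Q = -3 + (1/8)*2241 = -3 + 2241/8 = 2217/8 ≈ 277.13)
J(K) = 0 (J(K) = -K + K = 0)
(J(4)*(-1))*(Q - 1*293) = (0*(-1))*(2217/8 - 1*293) = 0*(2217/8 - 293) = 0*(-127/8) = 0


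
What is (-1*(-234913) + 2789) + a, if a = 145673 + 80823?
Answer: 464198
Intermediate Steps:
a = 226496
(-1*(-234913) + 2789) + a = (-1*(-234913) + 2789) + 226496 = (234913 + 2789) + 226496 = 237702 + 226496 = 464198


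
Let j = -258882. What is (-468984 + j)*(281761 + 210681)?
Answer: -358431788772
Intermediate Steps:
(-468984 + j)*(281761 + 210681) = (-468984 - 258882)*(281761 + 210681) = -727866*492442 = -358431788772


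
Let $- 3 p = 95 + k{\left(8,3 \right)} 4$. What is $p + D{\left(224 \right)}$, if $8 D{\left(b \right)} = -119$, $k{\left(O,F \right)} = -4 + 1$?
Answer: $- \frac{1021}{24} \approx -42.542$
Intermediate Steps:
$k{\left(O,F \right)} = -3$
$D{\left(b \right)} = - \frac{119}{8}$ ($D{\left(b \right)} = \frac{1}{8} \left(-119\right) = - \frac{119}{8}$)
$p = - \frac{83}{3}$ ($p = - \frac{95 - 12}{3} = \left(- \frac{1}{3}\right) 83 = - \frac{83}{3} \approx -27.667$)
$p + D{\left(224 \right)} = - \frac{83}{3} - \frac{119}{8} = - \frac{1021}{24}$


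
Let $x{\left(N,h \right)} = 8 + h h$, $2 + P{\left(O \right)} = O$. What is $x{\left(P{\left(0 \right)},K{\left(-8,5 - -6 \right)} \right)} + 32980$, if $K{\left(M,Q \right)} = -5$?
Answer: $33013$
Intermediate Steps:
$P{\left(O \right)} = -2 + O$
$x{\left(N,h \right)} = 8 + h^{2}$
$x{\left(P{\left(0 \right)},K{\left(-8,5 - -6 \right)} \right)} + 32980 = \left(8 + \left(-5\right)^{2}\right) + 32980 = \left(8 + 25\right) + 32980 = 33 + 32980 = 33013$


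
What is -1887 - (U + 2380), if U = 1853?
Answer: -6120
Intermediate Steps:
-1887 - (U + 2380) = -1887 - (1853 + 2380) = -1887 - 1*4233 = -1887 - 4233 = -6120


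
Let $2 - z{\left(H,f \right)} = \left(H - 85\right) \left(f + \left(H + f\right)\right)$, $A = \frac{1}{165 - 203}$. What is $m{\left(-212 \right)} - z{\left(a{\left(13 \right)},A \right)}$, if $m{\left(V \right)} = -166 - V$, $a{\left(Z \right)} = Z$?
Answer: $- \frac{16876}{19} \approx -888.21$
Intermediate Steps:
$A = - \frac{1}{38}$ ($A = \frac{1}{-38} = - \frac{1}{38} \approx -0.026316$)
$z{\left(H,f \right)} = 2 - \left(-85 + H\right) \left(H + 2 f\right)$ ($z{\left(H,f \right)} = 2 - \left(H - 85\right) \left(f + \left(H + f\right)\right) = 2 - \left(-85 + H\right) \left(H + 2 f\right)$)
$m{\left(-212 \right)} - z{\left(a{\left(13 \right)},A \right)} = \left(-166 - -212\right) - \left(2 - 13^{2} + 85 \cdot 13 + 170 \left(- \frac{1}{38}\right) - 26 \left(- \frac{1}{38}\right)\right) = \left(-166 + 212\right) - \left(2 - 169 + 1105 - \frac{85}{19} + \frac{13}{19}\right) = 46 - \left(2 - 169 + 1105 - \frac{85}{19} + \frac{13}{19}\right) = 46 - \frac{17750}{19} = - \frac{16876}{19}$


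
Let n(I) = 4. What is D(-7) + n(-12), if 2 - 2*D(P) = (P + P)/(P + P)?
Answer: 9/2 ≈ 4.5000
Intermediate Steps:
D(P) = ½ (D(P) = 1 - (P + P)/(2*(P + P)) = 1 - 2*P/(2*(2*P)) = 1 - 2*P*1/(2*P)/2 = 1 - ½*1 = 1 - ½ = ½)
D(-7) + n(-12) = ½ + 4 = 9/2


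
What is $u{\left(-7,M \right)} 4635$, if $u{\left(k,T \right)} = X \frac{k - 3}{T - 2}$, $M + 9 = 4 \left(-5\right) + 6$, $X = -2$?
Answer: $-3708$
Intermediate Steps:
$M = -23$ ($M = -9 + \left(4 \left(-5\right) + 6\right) = -9 + \left(-20 + 6\right) = -9 - 14 = -23$)
$u{\left(k,T \right)} = - \frac{2 \left(-3 + k\right)}{-2 + T}$ ($u{\left(k,T \right)} = - 2 \frac{k - 3}{T - 2} = - 2 \frac{-3 + k}{-2 + T} = - \frac{2 \left(-3 + k\right)}{-2 + T}$)
$u{\left(-7,M \right)} 4635 = \frac{2 \left(3 - -7\right)}{-2 - 23} \cdot 4635 = \frac{2 \left(3 + 7\right)}{-25} \cdot 4635 = 2 \left(- \frac{1}{25}\right) 10 \cdot 4635 = \left(- \frac{4}{5}\right) 4635 = -3708$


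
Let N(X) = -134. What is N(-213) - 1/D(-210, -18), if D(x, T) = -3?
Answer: -401/3 ≈ -133.67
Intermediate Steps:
N(-213) - 1/D(-210, -18) = -134 - 1/(-3) = -134 - 1*(-⅓) = -134 + ⅓ = -401/3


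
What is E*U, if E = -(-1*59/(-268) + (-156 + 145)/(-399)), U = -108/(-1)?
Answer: -238401/8911 ≈ -26.754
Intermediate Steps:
U = 108 (U = -108*(-1) = 108)
E = -26489/106932 (E = -(-59*(-1/268) - 11*(-1/399)) = -(59/268 + 11/399) = -1*26489/106932 = -26489/106932 ≈ -0.24772)
E*U = -26489/106932*108 = -238401/8911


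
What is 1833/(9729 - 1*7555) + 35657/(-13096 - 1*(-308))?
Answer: -27038957/13900556 ≈ -1.9452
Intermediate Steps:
1833/(9729 - 1*7555) + 35657/(-13096 - 1*(-308)) = 1833/(9729 - 7555) + 35657/(-13096 + 308) = 1833/2174 + 35657/(-12788) = 1833*(1/2174) + 35657*(-1/12788) = 1833/2174 - 35657/12788 = -27038957/13900556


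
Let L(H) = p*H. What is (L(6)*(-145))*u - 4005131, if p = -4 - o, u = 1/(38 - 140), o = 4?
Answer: -68088387/17 ≈ -4.0052e+6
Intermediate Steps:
u = -1/102 (u = 1/(-102) = -1/102 ≈ -0.0098039)
p = -8 (p = -4 - 1*4 = -4 - 4 = -8)
L(H) = -8*H
(L(6)*(-145))*u - 4005131 = (-8*6*(-145))*(-1/102) - 4005131 = -48*(-145)*(-1/102) - 4005131 = 6960*(-1/102) - 4005131 = -1160/17 - 4005131 = -68088387/17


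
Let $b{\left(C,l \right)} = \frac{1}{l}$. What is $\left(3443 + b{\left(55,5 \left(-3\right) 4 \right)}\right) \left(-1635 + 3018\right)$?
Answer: $\frac{95232919}{20} \approx 4.7616 \cdot 10^{6}$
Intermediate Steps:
$\left(3443 + b{\left(55,5 \left(-3\right) 4 \right)}\right) \left(-1635 + 3018\right) = \left(3443 + \frac{1}{5 \left(-3\right) 4}\right) \left(-1635 + 3018\right) = \left(3443 + \frac{1}{\left(-15\right) 4}\right) 1383 = \left(3443 + \frac{1}{-60}\right) 1383 = \left(3443 - \frac{1}{60}\right) 1383 = \frac{206579}{60} \cdot 1383 = \frac{95232919}{20}$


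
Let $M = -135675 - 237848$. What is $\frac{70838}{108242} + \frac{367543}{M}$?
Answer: $- \frac{6661983566}{20215438283} \approx -0.32955$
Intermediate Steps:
$M = -373523$ ($M = -135675 - 237848 = -373523$)
$\frac{70838}{108242} + \frac{367543}{M} = \frac{70838}{108242} + \frac{367543}{-373523} = 70838 \cdot \frac{1}{108242} + 367543 \left(- \frac{1}{373523}\right) = \frac{35419}{54121} - \frac{367543}{373523} = - \frac{6661983566}{20215438283}$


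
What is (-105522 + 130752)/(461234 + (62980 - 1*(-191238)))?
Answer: 4205/119242 ≈ 0.035264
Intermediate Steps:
(-105522 + 130752)/(461234 + (62980 - 1*(-191238))) = 25230/(461234 + (62980 + 191238)) = 25230/(461234 + 254218) = 25230/715452 = 25230*(1/715452) = 4205/119242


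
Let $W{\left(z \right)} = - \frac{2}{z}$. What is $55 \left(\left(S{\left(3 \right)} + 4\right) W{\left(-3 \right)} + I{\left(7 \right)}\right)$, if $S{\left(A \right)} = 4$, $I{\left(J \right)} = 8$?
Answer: $\frac{2200}{3} \approx 733.33$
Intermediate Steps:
$55 \left(\left(S{\left(3 \right)} + 4\right) W{\left(-3 \right)} + I{\left(7 \right)}\right) = 55 \left(\left(4 + 4\right) \left(- \frac{2}{-3}\right) + 8\right) = 55 \left(8 \left(\left(-2\right) \left(- \frac{1}{3}\right)\right) + 8\right) = 55 \left(8 \cdot \frac{2}{3} + 8\right) = 55 \left(\frac{16}{3} + 8\right) = 55 \cdot \frac{40}{3} = \frac{2200}{3}$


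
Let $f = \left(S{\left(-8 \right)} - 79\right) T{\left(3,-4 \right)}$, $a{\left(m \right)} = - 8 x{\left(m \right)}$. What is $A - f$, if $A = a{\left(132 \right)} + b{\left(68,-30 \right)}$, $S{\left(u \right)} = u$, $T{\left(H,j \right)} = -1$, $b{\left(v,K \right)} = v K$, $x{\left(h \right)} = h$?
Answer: $-3183$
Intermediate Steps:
$b{\left(v,K \right)} = K v$
$a{\left(m \right)} = - 8 m$
$f = 87$ ($f = \left(-8 - 79\right) \left(-1\right) = \left(-87\right) \left(-1\right) = 87$)
$A = -3096$ ($A = \left(-8\right) 132 - 2040 = -1056 - 2040 = -3096$)
$A - f = -3096 - 87 = -3183$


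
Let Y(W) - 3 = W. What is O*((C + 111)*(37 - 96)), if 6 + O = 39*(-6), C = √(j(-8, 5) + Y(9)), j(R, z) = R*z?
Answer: 1571760 + 28320*I*√7 ≈ 1.5718e+6 + 74928.0*I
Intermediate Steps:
Y(W) = 3 + W
C = 2*I*√7 (C = √(-8*5 + (3 + 9)) = √(-40 + 12) = √(-28) = 2*I*√7 ≈ 5.2915*I)
O = -240 (O = -6 + 39*(-6) = -6 - 234 = -240)
O*((C + 111)*(37 - 96)) = -240*(2*I*√7 + 111)*(37 - 96) = -240*(111 + 2*I*√7)*(-59) = -240*(-6549 - 118*I*√7) = 1571760 + 28320*I*√7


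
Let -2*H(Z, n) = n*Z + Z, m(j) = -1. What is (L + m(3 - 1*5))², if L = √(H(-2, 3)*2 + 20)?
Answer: 29 - 4*√7 ≈ 18.417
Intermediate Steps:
H(Z, n) = -Z/2 - Z*n/2 (H(Z, n) = -(n*Z + Z)/2 = -(Z*n + Z)/2 = -(Z + Z*n)/2 = -Z/2 - Z*n/2)
L = 2*√7 (L = √(-½*(-2)*(1 + 3)*2 + 20) = √(-½*(-2)*4*2 + 20) = √(4*2 + 20) = √(8 + 20) = √28 = 2*√7 ≈ 5.2915)
(L + m(3 - 1*5))² = (2*√7 - 1)² = (-1 + 2*√7)²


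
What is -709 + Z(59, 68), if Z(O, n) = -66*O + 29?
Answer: -4574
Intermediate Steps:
Z(O, n) = 29 - 66*O
-709 + Z(59, 68) = -709 + (29 - 66*59) = -709 + (29 - 3894) = -709 - 3865 = -4574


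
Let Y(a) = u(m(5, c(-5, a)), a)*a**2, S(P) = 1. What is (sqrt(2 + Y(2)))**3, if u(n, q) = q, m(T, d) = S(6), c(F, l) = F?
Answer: 10*sqrt(10) ≈ 31.623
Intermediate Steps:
m(T, d) = 1
Y(a) = a**3 (Y(a) = a*a**2 = a**3)
(sqrt(2 + Y(2)))**3 = (sqrt(2 + 2**3))**3 = (sqrt(2 + 8))**3 = (sqrt(10))**3 = 10*sqrt(10)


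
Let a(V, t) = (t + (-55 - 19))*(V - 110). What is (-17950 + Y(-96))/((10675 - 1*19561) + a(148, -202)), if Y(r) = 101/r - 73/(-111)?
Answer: 21253267/22938816 ≈ 0.92652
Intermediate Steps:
a(V, t) = (-110 + V)*(-74 + t) (a(V, t) = (t - 74)*(-110 + V) = (-74 + t)*(-110 + V) = (-110 + V)*(-74 + t))
Y(r) = 73/111 + 101/r (Y(r) = 101/r - 73*(-1/111) = 101/r + 73/111 = 73/111 + 101/r)
(-17950 + Y(-96))/((10675 - 1*19561) + a(148, -202)) = (-17950 + (73/111 + 101/(-96)))/((10675 - 1*19561) + (8140 - 110*(-202) - 74*148 + 148*(-202))) = (-17950 + (73/111 + 101*(-1/96)))/((10675 - 19561) + (8140 + 22220 - 10952 - 29896)) = (-17950 + (73/111 - 101/96))/(-8886 - 10488) = (-17950 - 467/1184)/(-19374) = -21253267/1184*(-1/19374) = 21253267/22938816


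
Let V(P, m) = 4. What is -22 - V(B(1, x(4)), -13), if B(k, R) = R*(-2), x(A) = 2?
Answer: -26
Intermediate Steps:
B(k, R) = -2*R
-22 - V(B(1, x(4)), -13) = -22 - 1*4 = -22 - 4 = -26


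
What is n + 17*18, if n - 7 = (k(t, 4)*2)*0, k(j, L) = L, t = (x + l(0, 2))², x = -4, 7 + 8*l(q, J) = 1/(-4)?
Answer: 313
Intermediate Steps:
l(q, J) = -29/32 (l(q, J) = -7/8 + (⅛)/(-4) = -7/8 + (⅛)*(-¼) = -7/8 - 1/32 = -29/32)
t = 24649/1024 (t = (-4 - 29/32)² = (-157/32)² = 24649/1024 ≈ 24.071)
n = 7 (n = 7 + (4*2)*0 = 7 + 8*0 = 7 + 0 = 7)
n + 17*18 = 7 + 17*18 = 7 + 306 = 313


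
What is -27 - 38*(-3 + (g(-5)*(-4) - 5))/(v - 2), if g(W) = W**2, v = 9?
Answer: 3915/7 ≈ 559.29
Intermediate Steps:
-27 - 38*(-3 + (g(-5)*(-4) - 5))/(v - 2) = -27 - 38*(-3 + ((-5)**2*(-4) - 5))/(9 - 2) = -27 - 38*(-3 + (25*(-4) - 5))/7 = -27 - 38*(-3 + (-100 - 5))/7 = -27 - 38*(-3 - 105)/7 = -27 - (-4104)/7 = -27 - 38*(-108/7) = -27 + 4104/7 = 3915/7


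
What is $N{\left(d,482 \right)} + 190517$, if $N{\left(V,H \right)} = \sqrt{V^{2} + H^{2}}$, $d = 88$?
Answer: $190517 + 2 \sqrt{60017} \approx 1.9101 \cdot 10^{5}$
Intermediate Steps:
$N{\left(V,H \right)} = \sqrt{H^{2} + V^{2}}$
$N{\left(d,482 \right)} + 190517 = \sqrt{482^{2} + 88^{2}} + 190517 = \sqrt{232324 + 7744} + 190517 = \sqrt{240068} + 190517 = 2 \sqrt{60017} + 190517 = 190517 + 2 \sqrt{60017}$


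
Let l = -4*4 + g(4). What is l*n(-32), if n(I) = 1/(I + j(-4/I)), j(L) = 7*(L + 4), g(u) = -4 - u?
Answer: 192/25 ≈ 7.6800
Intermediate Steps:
j(L) = 28 + 7*L (j(L) = 7*(4 + L) = 28 + 7*L)
l = -24 (l = -4*4 + (-4 - 1*4) = -16 + (-4 - 4) = -16 - 8 = -24)
n(I) = 1/(28 + I - 28/I) (n(I) = 1/(I + (28 + 7*(-4/I))) = 1/(I + (28 - 28/I)) = 1/(28 + I - 28/I))
l*n(-32) = -(-768)/(-28 + (-32)**2 + 28*(-32)) = -(-768)/(-28 + 1024 - 896) = -(-768)/100 = -24*(-8/25) = 192/25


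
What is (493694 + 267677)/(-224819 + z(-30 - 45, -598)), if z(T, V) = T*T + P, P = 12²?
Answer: -58567/16850 ≈ -3.4758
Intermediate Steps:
P = 144
z(T, V) = 144 + T² (z(T, V) = T*T + 144 = T² + 144 = 144 + T²)
(493694 + 267677)/(-224819 + z(-30 - 45, -598)) = (493694 + 267677)/(-224819 + (144 + (-30 - 45)²)) = 761371/(-224819 + (144 + (-75)²)) = 761371/(-224819 + (144 + 5625)) = 761371/(-224819 + 5769) = 761371/(-219050) = 761371*(-1/219050) = -58567/16850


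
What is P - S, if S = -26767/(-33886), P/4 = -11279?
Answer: -1528827543/33886 ≈ -45117.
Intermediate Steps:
P = -45116 (P = 4*(-11279) = -45116)
S = 26767/33886 (S = -26767*(-1/33886) = 26767/33886 ≈ 0.78991)
P - S = -45116 - 1*26767/33886 = -45116 - 26767/33886 = -1528827543/33886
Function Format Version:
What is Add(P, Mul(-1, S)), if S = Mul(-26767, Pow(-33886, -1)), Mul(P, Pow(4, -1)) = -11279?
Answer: Rational(-1528827543, 33886) ≈ -45117.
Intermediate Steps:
P = -45116 (P = Mul(4, -11279) = -45116)
S = Rational(26767, 33886) (S = Mul(-26767, Rational(-1, 33886)) = Rational(26767, 33886) ≈ 0.78991)
Add(P, Mul(-1, S)) = Add(-45116, Mul(-1, Rational(26767, 33886))) = Add(-45116, Rational(-26767, 33886)) = Rational(-1528827543, 33886)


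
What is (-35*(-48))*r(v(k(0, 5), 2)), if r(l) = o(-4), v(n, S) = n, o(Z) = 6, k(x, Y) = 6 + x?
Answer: 10080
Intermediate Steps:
r(l) = 6
(-35*(-48))*r(v(k(0, 5), 2)) = -35*(-48)*6 = 1680*6 = 10080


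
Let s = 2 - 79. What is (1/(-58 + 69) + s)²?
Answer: 715716/121 ≈ 5915.0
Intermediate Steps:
s = -77
(1/(-58 + 69) + s)² = (1/(-58 + 69) - 77)² = (1/11 - 77)² = (-846/11)² = 715716/121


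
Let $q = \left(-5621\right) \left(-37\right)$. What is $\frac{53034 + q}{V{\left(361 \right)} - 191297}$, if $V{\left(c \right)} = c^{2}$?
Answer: $- \frac{261011}{60976} \approx -4.2806$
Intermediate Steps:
$q = 207977$
$\frac{53034 + q}{V{\left(361 \right)} - 191297} = \frac{53034 + 207977}{361^{2} - 191297} = \frac{261011}{130321 - 191297} = \frac{261011}{-60976} = 261011 \left(- \frac{1}{60976}\right) = - \frac{261011}{60976}$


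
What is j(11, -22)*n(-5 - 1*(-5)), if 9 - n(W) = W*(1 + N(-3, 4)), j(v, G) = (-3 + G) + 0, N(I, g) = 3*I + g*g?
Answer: -225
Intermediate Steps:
N(I, g) = g**2 + 3*I (N(I, g) = 3*I + g**2 = g**2 + 3*I)
j(v, G) = -3 + G
n(W) = 9 - 8*W (n(W) = 9 - W*(1 + (4**2 + 3*(-3))) = 9 - W*(1 + (16 - 9)) = 9 - W*(1 + 7) = 9 - W*8 = 9 - 8*W)
j(11, -22)*n(-5 - 1*(-5)) = (-3 - 22)*(9 - 8*(-5 - 1*(-5))) = -25*(9 - 8*(-5 + 5)) = -25*(9 - 8*0) = -25*(9 + 0) = -25*9 = -225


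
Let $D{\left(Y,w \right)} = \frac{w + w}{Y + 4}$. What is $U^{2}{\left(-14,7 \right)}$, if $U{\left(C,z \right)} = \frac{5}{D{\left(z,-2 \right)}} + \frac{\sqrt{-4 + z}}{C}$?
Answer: $\frac{148237}{784} + \frac{55 \sqrt{3}}{28} \approx 192.48$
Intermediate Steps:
$D{\left(Y,w \right)} = \frac{2 w}{4 + Y}$
$U{\left(C,z \right)} = -5 - \frac{5 z}{4} + \frac{\sqrt{-4 + z}}{C}$ ($U{\left(C,z \right)} = \frac{5}{2 \left(-2\right) \frac{1}{4 + z}} + \frac{\sqrt{-4 + z}}{C} = \frac{5}{\left(-4\right) \frac{1}{4 + z}} + \frac{\sqrt{-4 + z}}{C} = 5 \left(-1 - \frac{z}{4}\right) + \frac{\sqrt{-4 + z}}{C} = \left(-5 - \frac{5 z}{4}\right) + \frac{\sqrt{-4 + z}}{C} = -5 - \frac{5 z}{4} + \frac{\sqrt{-4 + z}}{C}$)
$U^{2}{\left(-14,7 \right)} = \left(-5 - \frac{35}{4} + \frac{\sqrt{-4 + 7}}{-14}\right)^{2} = \left(-5 - \frac{35}{4} - \frac{\sqrt{3}}{14}\right)^{2} = \left(- \frac{55}{4} - \frac{\sqrt{3}}{14}\right)^{2}$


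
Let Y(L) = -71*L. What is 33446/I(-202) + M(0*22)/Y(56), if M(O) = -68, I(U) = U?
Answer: -16620945/100394 ≈ -165.56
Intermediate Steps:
33446/I(-202) + M(0*22)/Y(56) = 33446/(-202) - 68/((-71*56)) = 33446*(-1/202) - 68/(-3976) = -16723/101 - 68*(-1/3976) = -16723/101 + 17/994 = -16620945/100394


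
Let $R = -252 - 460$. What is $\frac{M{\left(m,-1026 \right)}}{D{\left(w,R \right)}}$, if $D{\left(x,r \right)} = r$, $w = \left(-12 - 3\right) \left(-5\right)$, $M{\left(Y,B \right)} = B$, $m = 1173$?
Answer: $\frac{513}{356} \approx 1.441$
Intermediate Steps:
$w = 75$ ($w = \left(-15\right) \left(-5\right) = 75$)
$R = -712$
$\frac{M{\left(m,-1026 \right)}}{D{\left(w,R \right)}} = - \frac{1026}{-712} = \left(-1026\right) \left(- \frac{1}{712}\right) = \frac{513}{356}$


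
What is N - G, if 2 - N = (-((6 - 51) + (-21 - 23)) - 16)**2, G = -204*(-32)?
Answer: -11855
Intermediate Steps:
G = 6528
N = -5327 (N = 2 - (-((6 - 51) + (-21 - 23)) - 16)**2 = 2 - (-(-45 - 44) - 16)**2 = 2 - (-1*(-89) - 16)**2 = 2 - (89 - 16)**2 = 2 - 1*73**2 = 2 - 1*5329 = 2 - 5329 = -5327)
N - G = -5327 - 1*6528 = -5327 - 6528 = -11855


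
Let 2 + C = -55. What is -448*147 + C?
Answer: -65913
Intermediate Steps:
C = -57 (C = -2 - 55 = -57)
-448*147 + C = -448*147 - 57 = -65856 - 57 = -65913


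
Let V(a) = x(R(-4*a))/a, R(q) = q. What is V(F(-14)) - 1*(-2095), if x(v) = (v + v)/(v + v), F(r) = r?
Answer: 29329/14 ≈ 2094.9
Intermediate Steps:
x(v) = 1 (x(v) = (2*v)/((2*v)) = (2*v)*(1/(2*v)) = 1)
V(a) = 1/a
V(F(-14)) - 1*(-2095) = 1/(-14) - 1*(-2095) = -1/14 + 2095 = 29329/14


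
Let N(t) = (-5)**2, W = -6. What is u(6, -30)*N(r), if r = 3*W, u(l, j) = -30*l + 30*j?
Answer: -27000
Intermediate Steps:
r = -18 (r = 3*(-6) = -18)
N(t) = 25
u(6, -30)*N(r) = (-30*6 + 30*(-30))*25 = (-180 - 900)*25 = -1080*25 = -27000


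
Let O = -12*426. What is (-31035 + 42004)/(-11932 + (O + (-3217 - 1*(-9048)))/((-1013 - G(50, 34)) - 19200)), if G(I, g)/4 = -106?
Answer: -217065541/236123067 ≈ -0.91929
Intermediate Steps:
G(I, g) = -424 (G(I, g) = 4*(-106) = -424)
O = -5112
(-31035 + 42004)/(-11932 + (O + (-3217 - 1*(-9048)))/((-1013 - G(50, 34)) - 19200)) = (-31035 + 42004)/(-11932 + (-5112 + (-3217 - 1*(-9048)))/((-1013 - 1*(-424)) - 19200)) = 10969/(-11932 + (-5112 + (-3217 + 9048))/((-1013 + 424) - 19200)) = 10969/(-11932 + (-5112 + 5831)/(-589 - 19200)) = 10969/(-11932 + 719/(-19789)) = 10969/(-11932 + 719*(-1/19789)) = 10969/(-11932 - 719/19789) = 10969/(-236123067/19789) = 10969*(-19789/236123067) = -217065541/236123067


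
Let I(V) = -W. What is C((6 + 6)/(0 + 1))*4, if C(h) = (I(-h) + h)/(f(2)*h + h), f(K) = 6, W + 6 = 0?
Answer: 6/7 ≈ 0.85714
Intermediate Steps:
W = -6 (W = -6 + 0 = -6)
I(V) = 6 (I(V) = -1*(-6) = 6)
C(h) = (6 + h)/(7*h) (C(h) = (6 + h)/(6*h + h) = (6 + h)/((7*h)) = (6 + h)*(1/(7*h)) = (6 + h)/(7*h))
C((6 + 6)/(0 + 1))*4 = ((6 + (6 + 6)/(0 + 1))/(7*(((6 + 6)/(0 + 1)))))*4 = ((6 + 12/1)/(7*((12/1))))*4 = ((6 + 12*1)/(7*((12*1))))*4 = ((1/7)*(6 + 12)/12)*4 = ((1/7)*(1/12)*18)*4 = (3/14)*4 = 6/7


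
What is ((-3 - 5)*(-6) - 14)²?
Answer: 1156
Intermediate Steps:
((-3 - 5)*(-6) - 14)² = (-8*(-6) - 14)² = (48 - 14)² = 34² = 1156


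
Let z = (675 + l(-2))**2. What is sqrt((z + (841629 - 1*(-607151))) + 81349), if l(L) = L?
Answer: sqrt(1983058) ≈ 1408.2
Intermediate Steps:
z = 452929 (z = (675 - 2)**2 = 673**2 = 452929)
sqrt((z + (841629 - 1*(-607151))) + 81349) = sqrt((452929 + (841629 - 1*(-607151))) + 81349) = sqrt((452929 + (841629 + 607151)) + 81349) = sqrt((452929 + 1448780) + 81349) = sqrt(1901709 + 81349) = sqrt(1983058)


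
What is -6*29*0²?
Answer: 0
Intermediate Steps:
-6*29*0² = -174*0 = 0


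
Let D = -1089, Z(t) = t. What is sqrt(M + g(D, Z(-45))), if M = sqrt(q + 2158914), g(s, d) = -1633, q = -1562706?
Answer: sqrt(-1633 + 4*sqrt(37263)) ≈ 29.34*I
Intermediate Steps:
M = 4*sqrt(37263) (M = sqrt(-1562706 + 2158914) = sqrt(596208) = 4*sqrt(37263) ≈ 772.15)
sqrt(M + g(D, Z(-45))) = sqrt(4*sqrt(37263) - 1633) = sqrt(-1633 + 4*sqrt(37263))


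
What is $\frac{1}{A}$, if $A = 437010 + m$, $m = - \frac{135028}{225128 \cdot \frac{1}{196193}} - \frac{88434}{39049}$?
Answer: $\frac{129279754}{41283480845579} \approx 3.1315 \cdot 10^{-6}$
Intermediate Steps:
$m = - \frac{15213064449961}{129279754}$ ($m = - \frac{135028}{225128 \cdot \frac{1}{196193}} - \frac{5202}{2297} = - \frac{135028}{\frac{225128}{196193}} - \frac{5202}{2297} = \left(-135028\right) \frac{196193}{225128} - \frac{5202}{2297} = - \frac{6622887101}{56282} - \frac{5202}{2297} = - \frac{15213064449961}{129279754} \approx -1.1768 \cdot 10^{5}$)
$A = \frac{41283480845579}{129279754}$ ($A = 437010 - \frac{15213064449961}{129279754} = \frac{41283480845579}{129279754} \approx 3.1933 \cdot 10^{5}$)
$\frac{1}{A} = \frac{1}{\frac{41283480845579}{129279754}} = \frac{129279754}{41283480845579}$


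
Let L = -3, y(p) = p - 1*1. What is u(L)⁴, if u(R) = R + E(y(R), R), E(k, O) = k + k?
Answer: 14641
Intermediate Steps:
y(p) = -1 + p (y(p) = p - 1 = -1 + p)
E(k, O) = 2*k
u(R) = -2 + 3*R (u(R) = R + 2*(-1 + R) = R + (-2 + 2*R) = -2 + 3*R)
u(L)⁴ = (-2 + 3*(-3))⁴ = (-2 - 9)⁴ = (-11)⁴ = 14641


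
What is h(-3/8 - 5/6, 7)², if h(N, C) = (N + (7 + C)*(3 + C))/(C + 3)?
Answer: 11095561/57600 ≈ 192.63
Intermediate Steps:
h(N, C) = (N + (3 + C)*(7 + C))/(3 + C)
h(-3/8 - 5/6, 7)² = ((21 + (-3/8 - 5/6) + 7² + 10*7)/(3 + 7))² = ((21 + (-3*⅛ - 5*⅙) + 49 + 70)/10)² = ((21 + (-3/8 - ⅚) + 49 + 70)/10)² = ((21 - 29/24 + 49 + 70)/10)² = ((⅒)*(3331/24))² = (3331/240)² = 11095561/57600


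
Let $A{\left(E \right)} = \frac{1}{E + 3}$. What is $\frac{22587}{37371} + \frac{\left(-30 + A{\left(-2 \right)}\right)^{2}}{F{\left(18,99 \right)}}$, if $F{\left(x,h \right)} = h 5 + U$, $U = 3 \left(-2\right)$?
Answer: $\frac{14158018}{6091473} \approx 2.3242$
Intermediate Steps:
$U = -6$
$A{\left(E \right)} = \frac{1}{3 + E}$
$F{\left(x,h \right)} = -6 + 5 h$ ($F{\left(x,h \right)} = h 5 - 6 = 5 h - 6 = -6 + 5 h$)
$\frac{22587}{37371} + \frac{\left(-30 + A{\left(-2 \right)}\right)^{2}}{F{\left(18,99 \right)}} = \frac{22587}{37371} + \frac{\left(-30 + \frac{1}{3 - 2}\right)^{2}}{-6 + 5 \cdot 99} = 22587 \cdot \frac{1}{37371} + \frac{\left(-30 + 1^{-1}\right)^{2}}{-6 + 495} = \frac{7529}{12457} + \frac{\left(-30 + 1\right)^{2}}{489} = \frac{7529}{12457} + \left(-29\right)^{2} \cdot \frac{1}{489} = \frac{7529}{12457} + 841 \cdot \frac{1}{489} = \frac{7529}{12457} + \frac{841}{489} = \frac{14158018}{6091473}$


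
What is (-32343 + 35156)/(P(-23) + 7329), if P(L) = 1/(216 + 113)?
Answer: 925477/2411242 ≈ 0.38382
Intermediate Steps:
P(L) = 1/329
(-32343 + 35156)/(P(-23) + 7329) = (-32343 + 35156)/(1/329 + 7329) = 2813/(2411242/329) = 2813*(329/2411242) = 925477/2411242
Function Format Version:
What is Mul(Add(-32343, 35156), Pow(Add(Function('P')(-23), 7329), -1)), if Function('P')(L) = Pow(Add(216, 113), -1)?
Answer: Rational(925477, 2411242) ≈ 0.38382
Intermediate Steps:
Function('P')(L) = Rational(1, 329) (Function('P')(L) = Pow(329, -1) = Rational(1, 329))
Mul(Add(-32343, 35156), Pow(Add(Function('P')(-23), 7329), -1)) = Mul(Add(-32343, 35156), Pow(Add(Rational(1, 329), 7329), -1)) = Mul(2813, Pow(Rational(2411242, 329), -1)) = Mul(2813, Rational(329, 2411242)) = Rational(925477, 2411242)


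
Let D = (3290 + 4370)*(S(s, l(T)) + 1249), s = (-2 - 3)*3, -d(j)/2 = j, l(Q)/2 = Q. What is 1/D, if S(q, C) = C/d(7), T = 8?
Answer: 7/66910100 ≈ 1.0462e-7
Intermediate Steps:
l(Q) = 2*Q
d(j) = -2*j
s = -15 (s = -5*3 = -15)
S(q, C) = -C/14 (S(q, C) = C/((-2*7)) = C/(-14) = C*(-1/14) = -C/14)
D = 66910100/7 (D = (3290 + 4370)*(-8/7 + 1249) = 7660*(-1/14*16 + 1249) = 7660*(-8/7 + 1249) = 7660*(8735/7) = 66910100/7 ≈ 9.5586e+6)
1/D = 1/(66910100/7) = 7/66910100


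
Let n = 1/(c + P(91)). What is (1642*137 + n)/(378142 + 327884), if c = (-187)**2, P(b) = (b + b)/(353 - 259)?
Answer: 369742042883/1160448338484 ≈ 0.31862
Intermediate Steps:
P(b) = b/47 (P(b) = (2*b)/94 = (2*b)*(1/94) = b/47)
c = 34969
n = 47/1643634 (n = 1/(34969 + (1/47)*91) = 1/(34969 + 91/47) = 1/(1643634/47) = 47/1643634 ≈ 2.8595e-5)
(1642*137 + n)/(378142 + 327884) = (1642*137 + 47/1643634)/(378142 + 327884) = (224954 + 47/1643634)/706026 = (369742042883/1643634)*(1/706026) = 369742042883/1160448338484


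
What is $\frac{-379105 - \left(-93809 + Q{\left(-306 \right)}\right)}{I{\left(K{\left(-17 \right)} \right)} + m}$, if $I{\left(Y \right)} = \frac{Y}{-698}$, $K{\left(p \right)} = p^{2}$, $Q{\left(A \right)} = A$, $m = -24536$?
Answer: $\frac{198923020}{17126417} \approx 11.615$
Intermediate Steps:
$I{\left(Y \right)} = - \frac{Y}{698}$ ($I{\left(Y \right)} = Y \left(- \frac{1}{698}\right) = - \frac{Y}{698}$)
$\frac{-379105 - \left(-93809 + Q{\left(-306 \right)}\right)}{I{\left(K{\left(-17 \right)} \right)} + m} = \frac{-379105 + \left(93809 - -306\right)}{- \frac{\left(-17\right)^{2}}{698} - 24536} = \frac{-379105 + \left(93809 + 306\right)}{\left(- \frac{1}{698}\right) 289 - 24536} = \frac{-379105 + 94115}{- \frac{289}{698} - 24536} = - \frac{284990}{- \frac{17126417}{698}} = \left(-284990\right) \left(- \frac{698}{17126417}\right) = \frac{198923020}{17126417}$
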